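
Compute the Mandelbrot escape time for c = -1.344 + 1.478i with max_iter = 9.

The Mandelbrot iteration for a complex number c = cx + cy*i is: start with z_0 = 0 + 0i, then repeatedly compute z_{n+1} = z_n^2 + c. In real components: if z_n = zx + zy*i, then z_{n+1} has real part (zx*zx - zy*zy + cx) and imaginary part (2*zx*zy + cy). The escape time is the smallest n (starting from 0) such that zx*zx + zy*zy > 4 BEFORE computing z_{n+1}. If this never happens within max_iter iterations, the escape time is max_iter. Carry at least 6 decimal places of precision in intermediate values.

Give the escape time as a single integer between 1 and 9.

z_0 = 0 + 0i, c = -1.3440 + 1.4780i
Iter 1: z = -1.3440 + 1.4780i, |z|^2 = 3.9908
Iter 2: z = -1.7221 + -2.4949i, |z|^2 = 9.1901
Escaped at iteration 2

Answer: 2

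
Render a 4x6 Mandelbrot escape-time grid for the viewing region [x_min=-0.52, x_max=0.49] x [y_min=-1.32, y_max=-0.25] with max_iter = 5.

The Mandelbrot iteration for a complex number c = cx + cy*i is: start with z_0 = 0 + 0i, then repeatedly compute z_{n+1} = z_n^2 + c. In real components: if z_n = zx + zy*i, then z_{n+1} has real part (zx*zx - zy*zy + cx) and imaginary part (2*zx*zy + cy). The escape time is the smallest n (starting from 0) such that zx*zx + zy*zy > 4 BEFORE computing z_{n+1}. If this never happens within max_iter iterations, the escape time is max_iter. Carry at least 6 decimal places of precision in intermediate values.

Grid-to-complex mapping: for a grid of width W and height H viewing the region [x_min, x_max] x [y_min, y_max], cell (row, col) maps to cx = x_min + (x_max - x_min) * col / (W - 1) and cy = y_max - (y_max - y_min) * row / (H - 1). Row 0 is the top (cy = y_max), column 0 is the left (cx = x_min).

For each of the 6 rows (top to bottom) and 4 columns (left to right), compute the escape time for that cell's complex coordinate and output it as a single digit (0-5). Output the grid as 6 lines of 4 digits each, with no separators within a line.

(row=0, col=0): c = -0.5200 + -0.2500i → escape time 5
(row=0, col=1): c = -0.1833 + -0.2500i → escape time 5
(row=0, col=2): c = 0.1533 + -0.2500i → escape time 5
(row=0, col=3): c = 0.4900 + -0.2500i → escape time 5
(row=1, col=0): c = -0.5200 + -0.4640i → escape time 5
(row=1, col=1): c = -0.1833 + -0.4640i → escape time 5
(row=1, col=2): c = 0.1533 + -0.4640i → escape time 5
(row=1, col=3): c = 0.4900 + -0.4640i → escape time 5
(row=2, col=0): c = -0.5200 + -0.6780i → escape time 5
(row=2, col=1): c = -0.1833 + -0.6780i → escape time 5
(row=2, col=2): c = 0.1533 + -0.6780i → escape time 5
(row=2, col=3): c = 0.4900 + -0.6780i → escape time 4
(row=3, col=0): c = -0.5200 + -0.8920i → escape time 4
(row=3, col=1): c = -0.1833 + -0.8920i → escape time 5
(row=3, col=2): c = 0.1533 + -0.8920i → escape time 5
(row=3, col=3): c = 0.4900 + -0.8920i → escape time 3
(row=4, col=0): c = -0.5200 + -1.1060i → escape time 3
(row=4, col=1): c = -0.1833 + -1.1060i → escape time 5
(row=4, col=2): c = 0.1533 + -1.1060i → escape time 3
(row=4, col=3): c = 0.4900 + -1.1060i → escape time 2
(row=5, col=0): c = -0.5200 + -1.3200i → escape time 3
(row=5, col=1): c = -0.1833 + -1.3200i → escape time 2
(row=5, col=2): c = 0.1533 + -1.3200i → escape time 2
(row=5, col=3): c = 0.4900 + -1.3200i → escape time 2

Answer: 5555
5555
5554
4553
3532
3222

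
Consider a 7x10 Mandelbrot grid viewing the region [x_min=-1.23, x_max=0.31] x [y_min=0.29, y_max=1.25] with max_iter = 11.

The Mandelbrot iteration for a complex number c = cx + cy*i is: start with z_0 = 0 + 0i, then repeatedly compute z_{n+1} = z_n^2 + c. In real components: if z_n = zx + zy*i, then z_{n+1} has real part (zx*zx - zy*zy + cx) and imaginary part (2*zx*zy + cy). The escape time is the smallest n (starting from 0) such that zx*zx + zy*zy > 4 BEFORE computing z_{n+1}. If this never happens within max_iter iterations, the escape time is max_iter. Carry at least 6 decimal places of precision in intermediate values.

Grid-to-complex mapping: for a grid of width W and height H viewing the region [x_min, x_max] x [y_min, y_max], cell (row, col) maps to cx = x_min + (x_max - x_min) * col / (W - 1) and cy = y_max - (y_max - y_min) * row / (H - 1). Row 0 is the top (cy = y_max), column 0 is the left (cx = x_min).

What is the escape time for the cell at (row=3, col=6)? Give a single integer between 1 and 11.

z_0 = 0 + 0i, c = 0.3100 + 0.9300i
Iter 1: z = 0.3100 + 0.9300i, |z|^2 = 0.9610
Iter 2: z = -0.4588 + 1.5066i, |z|^2 = 2.4803
Iter 3: z = -1.7493 + -0.4525i, |z|^2 = 3.2649
Iter 4: z = 3.1655 + 2.5130i, |z|^2 = 16.3356
Escaped at iteration 4

Answer: 4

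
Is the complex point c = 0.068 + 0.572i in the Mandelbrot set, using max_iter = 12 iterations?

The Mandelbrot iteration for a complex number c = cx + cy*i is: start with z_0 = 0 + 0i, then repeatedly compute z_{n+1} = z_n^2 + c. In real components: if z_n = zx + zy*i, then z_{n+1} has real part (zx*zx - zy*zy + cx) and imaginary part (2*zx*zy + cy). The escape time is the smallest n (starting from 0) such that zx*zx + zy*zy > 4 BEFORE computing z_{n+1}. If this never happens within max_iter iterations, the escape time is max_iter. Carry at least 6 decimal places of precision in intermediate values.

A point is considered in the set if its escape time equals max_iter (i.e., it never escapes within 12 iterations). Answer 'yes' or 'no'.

z_0 = 0 + 0i, c = 0.0680 + 0.5720i
Iter 1: z = 0.0680 + 0.5720i, |z|^2 = 0.3318
Iter 2: z = -0.2546 + 0.6498i, |z|^2 = 0.4870
Iter 3: z = -0.2894 + 0.2412i, |z|^2 = 0.1419
Iter 4: z = 0.0936 + 0.4324i, |z|^2 = 0.1957
Iter 5: z = -0.1102 + 0.6529i, |z|^2 = 0.4385
Iter 6: z = -0.3462 + 0.4281i, |z|^2 = 0.3031
Iter 7: z = 0.0046 + 0.2756i, |z|^2 = 0.0760
Iter 8: z = -0.0079 + 0.5745i, |z|^2 = 0.3301
Iter 9: z = -0.2620 + 0.5629i, |z|^2 = 0.3855
Iter 10: z = -0.1802 + 0.2770i, |z|^2 = 0.1092
Iter 11: z = 0.0237 + 0.4722i, |z|^2 = 0.2235
Did not escape in 12 iterations → in set

Answer: yes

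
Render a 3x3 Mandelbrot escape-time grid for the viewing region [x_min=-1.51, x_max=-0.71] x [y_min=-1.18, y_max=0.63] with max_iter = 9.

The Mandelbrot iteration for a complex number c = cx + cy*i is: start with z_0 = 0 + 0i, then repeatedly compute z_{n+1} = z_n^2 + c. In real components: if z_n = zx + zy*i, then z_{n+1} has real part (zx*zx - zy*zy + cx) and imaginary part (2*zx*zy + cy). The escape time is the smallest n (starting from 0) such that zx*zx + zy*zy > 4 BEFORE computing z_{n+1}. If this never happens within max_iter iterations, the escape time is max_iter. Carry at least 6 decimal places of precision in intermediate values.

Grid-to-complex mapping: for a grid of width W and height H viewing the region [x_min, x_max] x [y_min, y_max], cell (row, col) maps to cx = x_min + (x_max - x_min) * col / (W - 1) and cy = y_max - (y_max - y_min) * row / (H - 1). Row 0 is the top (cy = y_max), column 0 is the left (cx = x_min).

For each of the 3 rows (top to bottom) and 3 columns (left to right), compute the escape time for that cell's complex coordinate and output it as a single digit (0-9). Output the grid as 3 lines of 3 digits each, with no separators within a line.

(row=0, col=0): c = -1.5100 + 0.6300i → escape time 3
(row=0, col=1): c = -1.1100 + 0.6300i → escape time 4
(row=0, col=2): c = -0.7100 + 0.6300i → escape time 6
(row=1, col=0): c = -1.5100 + -0.2750i → escape time 5
(row=1, col=1): c = -1.1100 + -0.2750i → escape time 9
(row=1, col=2): c = -0.7100 + -0.2750i → escape time 9
(row=2, col=0): c = -1.5100 + -1.1800i → escape time 2
(row=2, col=1): c = -1.1100 + -1.1800i → escape time 3
(row=2, col=2): c = -0.7100 + -1.1800i → escape time 3

Answer: 346
599
233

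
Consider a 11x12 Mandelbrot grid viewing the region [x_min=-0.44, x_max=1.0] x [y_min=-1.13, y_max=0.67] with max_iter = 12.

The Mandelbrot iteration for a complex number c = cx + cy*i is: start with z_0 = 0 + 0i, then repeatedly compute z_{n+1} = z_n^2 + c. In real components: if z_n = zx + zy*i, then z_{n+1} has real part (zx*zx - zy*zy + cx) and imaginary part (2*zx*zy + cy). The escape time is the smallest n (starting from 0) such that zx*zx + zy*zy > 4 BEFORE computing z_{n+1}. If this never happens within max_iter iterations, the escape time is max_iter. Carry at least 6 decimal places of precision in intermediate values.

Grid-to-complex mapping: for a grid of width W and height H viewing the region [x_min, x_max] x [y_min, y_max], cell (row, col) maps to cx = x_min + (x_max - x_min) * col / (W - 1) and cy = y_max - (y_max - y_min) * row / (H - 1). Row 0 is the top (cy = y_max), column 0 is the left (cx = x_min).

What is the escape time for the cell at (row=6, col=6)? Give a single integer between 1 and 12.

Answer: 12

Derivation:
z_0 = 0 + 0i, c = 0.4240 + -0.3118i
Iter 1: z = 0.4240 + -0.3118i, |z|^2 = 0.2770
Iter 2: z = 0.5065 + -0.5762i, |z|^2 = 0.5886
Iter 3: z = 0.3485 + -0.8956i, |z|^2 = 0.9236
Iter 4: z = -0.2566 + -0.9361i, |z|^2 = 0.9422
Iter 5: z = -0.3865 + 0.1686i, |z|^2 = 0.1778
Iter 6: z = 0.5449 + -0.4422i, |z|^2 = 0.4924
Iter 7: z = 0.5254 + -0.7937i, |z|^2 = 0.9060
Iter 8: z = 0.0701 + -1.1459i, |z|^2 = 1.3179
Iter 9: z = -0.8841 + -0.4725i, |z|^2 = 1.0048
Iter 10: z = 0.9824 + 0.5236i, |z|^2 = 1.2392
Iter 11: z = 1.1149 + 0.7169i, |z|^2 = 1.7569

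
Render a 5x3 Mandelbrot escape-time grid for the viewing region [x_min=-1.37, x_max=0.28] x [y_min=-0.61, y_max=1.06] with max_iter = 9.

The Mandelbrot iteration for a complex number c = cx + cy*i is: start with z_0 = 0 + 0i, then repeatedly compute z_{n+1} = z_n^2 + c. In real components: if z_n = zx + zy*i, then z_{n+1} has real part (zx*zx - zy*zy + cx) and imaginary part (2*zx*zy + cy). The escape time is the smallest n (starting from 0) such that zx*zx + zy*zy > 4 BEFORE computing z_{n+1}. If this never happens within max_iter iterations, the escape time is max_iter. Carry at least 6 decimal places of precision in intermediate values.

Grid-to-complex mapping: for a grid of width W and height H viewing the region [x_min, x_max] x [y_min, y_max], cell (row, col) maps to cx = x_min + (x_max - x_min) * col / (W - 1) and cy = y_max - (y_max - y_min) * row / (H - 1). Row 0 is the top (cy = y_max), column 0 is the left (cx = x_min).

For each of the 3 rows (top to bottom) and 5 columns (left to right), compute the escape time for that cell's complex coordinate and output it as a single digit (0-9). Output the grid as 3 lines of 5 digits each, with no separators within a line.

(row=0, col=0): c = -1.3700 + 1.0600i → escape time 3
(row=0, col=1): c = -0.9575 + 1.0600i → escape time 3
(row=0, col=2): c = -0.5450 + 1.0600i → escape time 4
(row=0, col=3): c = -0.1325 + 1.0600i → escape time 7
(row=0, col=4): c = 0.2800 + 1.0600i → escape time 3
(row=1, col=0): c = -1.3700 + 0.2250i → escape time 7
(row=1, col=1): c = -0.9575 + 0.2250i → escape time 9
(row=1, col=2): c = -0.5450 + 0.2250i → escape time 9
(row=1, col=3): c = -0.1325 + 0.2250i → escape time 9
(row=1, col=4): c = 0.2800 + 0.2250i → escape time 9
(row=2, col=0): c = -1.3700 + -0.6100i → escape time 3
(row=2, col=1): c = -0.9575 + -0.6100i → escape time 5
(row=2, col=2): c = -0.5450 + -0.6100i → escape time 9
(row=2, col=3): c = -0.1325 + -0.6100i → escape time 9
(row=2, col=4): c = 0.2800 + -0.6100i → escape time 9

Answer: 33473
79999
35999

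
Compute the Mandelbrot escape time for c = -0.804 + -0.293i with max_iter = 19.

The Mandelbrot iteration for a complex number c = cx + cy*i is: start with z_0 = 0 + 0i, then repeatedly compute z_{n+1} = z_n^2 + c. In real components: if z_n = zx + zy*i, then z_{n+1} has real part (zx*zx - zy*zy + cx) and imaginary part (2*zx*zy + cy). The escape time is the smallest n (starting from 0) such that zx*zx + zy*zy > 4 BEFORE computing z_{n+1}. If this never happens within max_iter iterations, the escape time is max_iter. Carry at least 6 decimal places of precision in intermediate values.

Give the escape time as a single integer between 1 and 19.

Answer: 10

Derivation:
z_0 = 0 + 0i, c = -0.8040 + -0.2930i
Iter 1: z = -0.8040 + -0.2930i, |z|^2 = 0.7323
Iter 2: z = -0.2434 + 0.1781i, |z|^2 = 0.0910
Iter 3: z = -0.7765 + -0.3797i, |z|^2 = 0.7471
Iter 4: z = -0.3453 + 0.2967i, |z|^2 = 0.2073
Iter 5: z = -0.7728 + -0.4979i, |z|^2 = 0.8451
Iter 6: z = -0.4547 + 0.4766i, |z|^2 = 0.4338
Iter 7: z = -0.8244 + -0.7263i, |z|^2 = 1.2072
Iter 8: z = -0.6519 + 0.9046i, |z|^2 = 1.2433
Iter 9: z = -1.1973 + -1.4725i, |z|^2 = 3.6016
Iter 10: z = -1.5388 + 3.2329i, |z|^2 = 12.8192
Escaped at iteration 10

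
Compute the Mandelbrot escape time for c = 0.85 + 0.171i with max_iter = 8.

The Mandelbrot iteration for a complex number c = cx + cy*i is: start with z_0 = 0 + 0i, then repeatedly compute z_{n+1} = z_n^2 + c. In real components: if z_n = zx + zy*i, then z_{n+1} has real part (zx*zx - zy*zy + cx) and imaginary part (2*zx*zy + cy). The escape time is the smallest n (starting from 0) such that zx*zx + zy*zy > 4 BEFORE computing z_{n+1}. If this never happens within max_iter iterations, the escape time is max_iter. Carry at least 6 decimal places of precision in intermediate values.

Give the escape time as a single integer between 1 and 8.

z_0 = 0 + 0i, c = 0.8500 + 0.1710i
Iter 1: z = 0.8500 + 0.1710i, |z|^2 = 0.7517
Iter 2: z = 1.5433 + 0.4617i, |z|^2 = 2.5948
Iter 3: z = 3.0185 + 1.5960i, |z|^2 = 11.6586
Escaped at iteration 3

Answer: 3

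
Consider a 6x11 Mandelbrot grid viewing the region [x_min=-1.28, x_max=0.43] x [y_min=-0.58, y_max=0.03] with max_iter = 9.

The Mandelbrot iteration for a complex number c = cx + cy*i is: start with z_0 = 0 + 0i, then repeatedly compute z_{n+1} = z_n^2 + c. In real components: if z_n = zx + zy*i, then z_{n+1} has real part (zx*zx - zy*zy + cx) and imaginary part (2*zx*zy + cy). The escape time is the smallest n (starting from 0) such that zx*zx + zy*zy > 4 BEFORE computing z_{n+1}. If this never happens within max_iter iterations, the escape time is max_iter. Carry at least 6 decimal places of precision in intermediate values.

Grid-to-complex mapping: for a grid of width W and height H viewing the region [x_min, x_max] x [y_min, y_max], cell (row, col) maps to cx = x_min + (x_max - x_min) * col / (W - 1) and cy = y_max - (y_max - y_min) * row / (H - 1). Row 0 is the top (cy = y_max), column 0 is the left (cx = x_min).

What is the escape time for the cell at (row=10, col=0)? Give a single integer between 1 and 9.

z_0 = 0 + 0i, c = -1.2800 + -0.5800i
Iter 1: z = -1.2800 + -0.5800i, |z|^2 = 1.9748
Iter 2: z = 0.0220 + 0.9048i, |z|^2 = 0.8191
Iter 3: z = -2.0982 + -0.5402i, |z|^2 = 4.6942
Escaped at iteration 3

Answer: 3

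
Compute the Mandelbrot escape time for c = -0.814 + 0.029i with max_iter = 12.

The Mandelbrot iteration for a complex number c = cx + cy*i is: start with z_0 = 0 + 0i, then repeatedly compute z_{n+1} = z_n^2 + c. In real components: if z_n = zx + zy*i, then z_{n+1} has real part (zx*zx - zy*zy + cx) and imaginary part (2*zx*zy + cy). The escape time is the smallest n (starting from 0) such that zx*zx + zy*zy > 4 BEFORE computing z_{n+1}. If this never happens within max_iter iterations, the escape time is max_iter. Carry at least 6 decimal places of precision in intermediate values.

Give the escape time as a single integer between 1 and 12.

Answer: 12

Derivation:
z_0 = 0 + 0i, c = -0.8140 + 0.0290i
Iter 1: z = -0.8140 + 0.0290i, |z|^2 = 0.6634
Iter 2: z = -0.1522 + -0.0182i, |z|^2 = 0.0235
Iter 3: z = -0.7912 + 0.0345i, |z|^2 = 0.6271
Iter 4: z = -0.1893 + -0.0257i, |z|^2 = 0.0365
Iter 5: z = -0.7788 + 0.0387i, |z|^2 = 0.6081
Iter 6: z = -0.2089 + -0.0313i, |z|^2 = 0.0446
Iter 7: z = -0.7713 + 0.0421i, |z|^2 = 0.5967
Iter 8: z = -0.2208 + -0.0359i, |z|^2 = 0.0500
Iter 9: z = -0.7665 + 0.0449i, |z|^2 = 0.5896
Iter 10: z = -0.2284 + -0.0398i, |z|^2 = 0.0538
Iter 11: z = -0.7634 + 0.0472i, |z|^2 = 0.5850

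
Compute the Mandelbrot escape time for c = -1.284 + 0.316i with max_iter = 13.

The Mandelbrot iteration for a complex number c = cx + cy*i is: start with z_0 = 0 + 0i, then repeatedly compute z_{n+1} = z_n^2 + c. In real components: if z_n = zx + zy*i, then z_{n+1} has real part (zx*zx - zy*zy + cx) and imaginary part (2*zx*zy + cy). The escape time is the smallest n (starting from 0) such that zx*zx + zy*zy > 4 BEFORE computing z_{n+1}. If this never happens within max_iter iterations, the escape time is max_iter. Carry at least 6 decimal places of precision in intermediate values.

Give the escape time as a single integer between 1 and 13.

z_0 = 0 + 0i, c = -1.2840 + 0.3160i
Iter 1: z = -1.2840 + 0.3160i, |z|^2 = 1.7485
Iter 2: z = 0.2648 + -0.4955i, |z|^2 = 0.3156
Iter 3: z = -1.4594 + 0.0536i, |z|^2 = 2.1327
Iter 4: z = 0.8429 + 0.1596i, |z|^2 = 0.7360
Iter 5: z = -0.5989 + 0.5850i, |z|^2 = 0.7010
Iter 6: z = -1.2676 + -0.3848i, |z|^2 = 1.7548
Iter 7: z = 0.1747 + 1.2915i, |z|^2 = 1.6984
Iter 8: z = -2.9214 + 0.7673i, |z|^2 = 9.1230
Escaped at iteration 8

Answer: 8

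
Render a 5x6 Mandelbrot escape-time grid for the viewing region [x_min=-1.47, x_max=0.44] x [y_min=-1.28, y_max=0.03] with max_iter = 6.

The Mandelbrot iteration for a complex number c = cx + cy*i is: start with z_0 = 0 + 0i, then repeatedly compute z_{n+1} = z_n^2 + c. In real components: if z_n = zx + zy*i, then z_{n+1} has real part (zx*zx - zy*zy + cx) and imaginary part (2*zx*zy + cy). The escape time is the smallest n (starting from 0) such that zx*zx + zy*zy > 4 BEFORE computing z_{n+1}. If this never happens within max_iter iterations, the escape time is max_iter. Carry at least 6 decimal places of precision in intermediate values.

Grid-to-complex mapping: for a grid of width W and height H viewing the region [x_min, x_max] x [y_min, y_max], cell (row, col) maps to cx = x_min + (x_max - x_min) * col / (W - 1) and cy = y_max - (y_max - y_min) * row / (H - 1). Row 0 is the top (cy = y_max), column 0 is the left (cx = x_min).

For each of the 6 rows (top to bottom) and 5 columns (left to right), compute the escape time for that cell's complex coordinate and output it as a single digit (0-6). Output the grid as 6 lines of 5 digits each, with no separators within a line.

Answer: 66666
56666
35666
33664
23463
22322

Derivation:
(row=0, col=0): c = -1.4700 + 0.0300i → escape time 6
(row=0, col=1): c = -0.9925 + 0.0300i → escape time 6
(row=0, col=2): c = -0.5150 + 0.0300i → escape time 6
(row=0, col=3): c = -0.0375 + 0.0300i → escape time 6
(row=0, col=4): c = 0.4400 + 0.0300i → escape time 6
(row=1, col=0): c = -1.4700 + -0.2320i → escape time 5
(row=1, col=1): c = -0.9925 + -0.2320i → escape time 6
(row=1, col=2): c = -0.5150 + -0.2320i → escape time 6
(row=1, col=3): c = -0.0375 + -0.2320i → escape time 6
(row=1, col=4): c = 0.4400 + -0.2320i → escape time 6
(row=2, col=0): c = -1.4700 + -0.4940i → escape time 3
(row=2, col=1): c = -0.9925 + -0.4940i → escape time 5
(row=2, col=2): c = -0.5150 + -0.4940i → escape time 6
(row=2, col=3): c = -0.0375 + -0.4940i → escape time 6
(row=2, col=4): c = 0.4400 + -0.4940i → escape time 6
(row=3, col=0): c = -1.4700 + -0.7560i → escape time 3
(row=3, col=1): c = -0.9925 + -0.7560i → escape time 3
(row=3, col=2): c = -0.5150 + -0.7560i → escape time 6
(row=3, col=3): c = -0.0375 + -0.7560i → escape time 6
(row=3, col=4): c = 0.4400 + -0.7560i → escape time 4
(row=4, col=0): c = -1.4700 + -1.0180i → escape time 2
(row=4, col=1): c = -0.9925 + -1.0180i → escape time 3
(row=4, col=2): c = -0.5150 + -1.0180i → escape time 4
(row=4, col=3): c = -0.0375 + -1.0180i → escape time 6
(row=4, col=4): c = 0.4400 + -1.0180i → escape time 3
(row=5, col=0): c = -1.4700 + -1.2800i → escape time 2
(row=5, col=1): c = -0.9925 + -1.2800i → escape time 2
(row=5, col=2): c = -0.5150 + -1.2800i → escape time 3
(row=5, col=3): c = -0.0375 + -1.2800i → escape time 2
(row=5, col=4): c = 0.4400 + -1.2800i → escape time 2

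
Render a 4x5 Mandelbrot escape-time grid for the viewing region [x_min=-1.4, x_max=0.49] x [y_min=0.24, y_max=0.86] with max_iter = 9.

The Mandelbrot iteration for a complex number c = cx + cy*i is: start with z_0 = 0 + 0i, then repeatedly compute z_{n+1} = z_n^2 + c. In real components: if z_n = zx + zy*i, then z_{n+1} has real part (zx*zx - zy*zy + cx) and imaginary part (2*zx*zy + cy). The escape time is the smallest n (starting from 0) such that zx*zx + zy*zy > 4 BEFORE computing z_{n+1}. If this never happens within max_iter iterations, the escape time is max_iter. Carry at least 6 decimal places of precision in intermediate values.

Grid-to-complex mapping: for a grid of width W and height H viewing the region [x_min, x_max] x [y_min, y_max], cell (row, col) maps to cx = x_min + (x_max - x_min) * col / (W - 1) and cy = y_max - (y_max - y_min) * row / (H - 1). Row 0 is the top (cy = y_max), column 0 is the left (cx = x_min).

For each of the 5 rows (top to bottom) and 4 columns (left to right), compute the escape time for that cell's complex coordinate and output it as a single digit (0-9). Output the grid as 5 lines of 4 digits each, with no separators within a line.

(row=0, col=0): c = -1.4000 + 0.8600i → escape time 3
(row=0, col=1): c = -0.7700 + 0.8600i → escape time 4
(row=0, col=2): c = -0.1400 + 0.8600i → escape time 9
(row=0, col=3): c = 0.4900 + 0.8600i → escape time 3
(row=1, col=0): c = -1.4000 + 0.7050i → escape time 3
(row=1, col=1): c = -0.7700 + 0.7050i → escape time 4
(row=1, col=2): c = -0.1400 + 0.7050i → escape time 9
(row=1, col=3): c = 0.4900 + 0.7050i → escape time 4
(row=2, col=0): c = -1.4000 + 0.5500i → escape time 3
(row=2, col=1): c = -0.7700 + 0.5500i → escape time 6
(row=2, col=2): c = -0.1400 + 0.5500i → escape time 9
(row=2, col=3): c = 0.4900 + 0.5500i → escape time 5
(row=3, col=0): c = -1.4000 + 0.3950i → escape time 5
(row=3, col=1): c = -0.7700 + 0.3950i → escape time 8
(row=3, col=2): c = -0.1400 + 0.3950i → escape time 9
(row=3, col=3): c = 0.4900 + 0.3950i → escape time 6
(row=4, col=0): c = -1.4000 + 0.2400i → escape time 5
(row=4, col=1): c = -0.7700 + 0.2400i → escape time 9
(row=4, col=2): c = -0.1400 + 0.2400i → escape time 9
(row=4, col=3): c = 0.4900 + 0.2400i → escape time 6

Answer: 3493
3494
3695
5896
5996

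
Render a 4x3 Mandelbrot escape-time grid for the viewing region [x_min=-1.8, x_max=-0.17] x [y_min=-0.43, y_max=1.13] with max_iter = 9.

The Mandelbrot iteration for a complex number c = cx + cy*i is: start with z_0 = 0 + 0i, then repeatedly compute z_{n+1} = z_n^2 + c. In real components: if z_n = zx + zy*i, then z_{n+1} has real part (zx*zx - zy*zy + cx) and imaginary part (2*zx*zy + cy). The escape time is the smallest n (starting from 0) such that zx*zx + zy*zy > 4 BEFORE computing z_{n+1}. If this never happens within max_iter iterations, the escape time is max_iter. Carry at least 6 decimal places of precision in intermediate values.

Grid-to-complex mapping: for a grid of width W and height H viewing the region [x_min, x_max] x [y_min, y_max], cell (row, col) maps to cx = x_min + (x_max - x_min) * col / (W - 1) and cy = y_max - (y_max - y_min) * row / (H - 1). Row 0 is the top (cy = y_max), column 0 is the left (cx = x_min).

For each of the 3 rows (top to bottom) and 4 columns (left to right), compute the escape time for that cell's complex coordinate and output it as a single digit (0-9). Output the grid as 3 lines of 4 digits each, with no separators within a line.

(row=0, col=0): c = -1.8000 + 1.1300i → escape time 1
(row=0, col=1): c = -1.2567 + 1.1300i → escape time 3
(row=0, col=2): c = -0.7133 + 1.1300i → escape time 3
(row=0, col=3): c = -0.1700 + 1.1300i → escape time 6
(row=1, col=0): c = -1.8000 + 0.3500i → escape time 3
(row=1, col=1): c = -1.2567 + 0.3500i → escape time 9
(row=1, col=2): c = -0.7133 + 0.3500i → escape time 9
(row=1, col=3): c = -0.1700 + 0.3500i → escape time 9
(row=2, col=0): c = -1.8000 + -0.4300i → escape time 3
(row=2, col=1): c = -1.2567 + -0.4300i → escape time 8
(row=2, col=2): c = -0.7133 + -0.4300i → escape time 9
(row=2, col=3): c = -0.1700 + -0.4300i → escape time 9

Answer: 1336
3999
3899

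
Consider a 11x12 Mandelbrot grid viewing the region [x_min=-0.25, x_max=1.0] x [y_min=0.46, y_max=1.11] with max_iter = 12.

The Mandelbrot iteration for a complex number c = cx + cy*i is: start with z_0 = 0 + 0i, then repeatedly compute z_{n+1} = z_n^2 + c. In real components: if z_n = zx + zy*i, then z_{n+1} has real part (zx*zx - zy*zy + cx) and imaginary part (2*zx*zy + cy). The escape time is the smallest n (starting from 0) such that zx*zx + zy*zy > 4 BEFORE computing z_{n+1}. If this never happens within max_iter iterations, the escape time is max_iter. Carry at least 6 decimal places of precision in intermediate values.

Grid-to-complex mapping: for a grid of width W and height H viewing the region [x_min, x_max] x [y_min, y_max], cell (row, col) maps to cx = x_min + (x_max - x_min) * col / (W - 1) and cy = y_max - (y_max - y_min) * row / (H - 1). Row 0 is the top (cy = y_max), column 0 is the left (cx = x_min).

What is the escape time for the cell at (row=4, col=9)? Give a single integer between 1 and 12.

Answer: 2

Derivation:
z_0 = 0 + 0i, c = 0.8750 + 0.8736i
Iter 1: z = 0.8750 + 0.8736i, |z|^2 = 1.5289
Iter 2: z = 0.8774 + 2.4025i, |z|^2 = 6.5418
Escaped at iteration 2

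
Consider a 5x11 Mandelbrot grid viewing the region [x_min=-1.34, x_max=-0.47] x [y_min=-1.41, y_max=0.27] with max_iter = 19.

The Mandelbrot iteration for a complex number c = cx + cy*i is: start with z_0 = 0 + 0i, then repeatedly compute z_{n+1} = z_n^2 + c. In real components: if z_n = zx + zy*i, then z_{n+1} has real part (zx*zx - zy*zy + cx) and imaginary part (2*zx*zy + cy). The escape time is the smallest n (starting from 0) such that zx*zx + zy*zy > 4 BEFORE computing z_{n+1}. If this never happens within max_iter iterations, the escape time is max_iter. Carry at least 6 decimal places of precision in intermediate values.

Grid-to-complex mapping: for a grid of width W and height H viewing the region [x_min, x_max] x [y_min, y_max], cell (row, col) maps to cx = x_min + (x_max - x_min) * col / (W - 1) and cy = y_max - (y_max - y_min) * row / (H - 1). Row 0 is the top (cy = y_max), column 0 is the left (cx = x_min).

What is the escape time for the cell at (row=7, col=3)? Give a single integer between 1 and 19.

Answer: 4

Derivation:
z_0 = 0 + 0i, c = -0.6875 + -0.9060i
Iter 1: z = -0.6875 + -0.9060i, |z|^2 = 1.2935
Iter 2: z = -1.0357 + 0.3397i, |z|^2 = 1.1881
Iter 3: z = 0.2697 + -1.6097i, |z|^2 = 2.6640
Iter 4: z = -3.2060 + -1.7743i, |z|^2 = 13.4268
Escaped at iteration 4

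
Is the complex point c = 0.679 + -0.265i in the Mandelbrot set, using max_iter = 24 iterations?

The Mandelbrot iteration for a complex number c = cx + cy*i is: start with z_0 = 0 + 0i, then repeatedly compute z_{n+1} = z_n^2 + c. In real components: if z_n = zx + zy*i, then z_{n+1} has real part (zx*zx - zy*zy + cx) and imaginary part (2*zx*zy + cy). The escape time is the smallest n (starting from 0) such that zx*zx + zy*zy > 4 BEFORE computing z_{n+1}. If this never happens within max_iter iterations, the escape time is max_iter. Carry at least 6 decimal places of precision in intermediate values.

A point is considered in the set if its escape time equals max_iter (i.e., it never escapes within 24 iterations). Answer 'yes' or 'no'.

Answer: no

Derivation:
z_0 = 0 + 0i, c = 0.6790 + -0.2650i
Iter 1: z = 0.6790 + -0.2650i, |z|^2 = 0.5313
Iter 2: z = 1.0698 + -0.6249i, |z|^2 = 1.5350
Iter 3: z = 1.4330 + -1.6020i, |z|^2 = 4.6200
Escaped at iteration 3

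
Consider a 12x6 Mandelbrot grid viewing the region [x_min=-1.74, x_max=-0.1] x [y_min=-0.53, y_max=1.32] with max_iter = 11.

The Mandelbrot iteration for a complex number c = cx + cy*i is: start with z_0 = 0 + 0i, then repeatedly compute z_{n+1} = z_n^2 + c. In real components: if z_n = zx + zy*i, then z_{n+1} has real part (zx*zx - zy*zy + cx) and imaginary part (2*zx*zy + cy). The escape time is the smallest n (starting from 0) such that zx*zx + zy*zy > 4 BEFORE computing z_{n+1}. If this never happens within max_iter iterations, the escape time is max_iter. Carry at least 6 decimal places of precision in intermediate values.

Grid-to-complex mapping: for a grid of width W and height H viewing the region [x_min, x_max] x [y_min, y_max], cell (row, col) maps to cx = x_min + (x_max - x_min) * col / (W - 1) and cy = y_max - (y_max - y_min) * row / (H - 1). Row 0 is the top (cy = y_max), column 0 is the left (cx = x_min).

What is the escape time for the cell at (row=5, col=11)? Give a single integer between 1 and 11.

z_0 = 0 + 0i, c = -0.1000 + -0.5300i
Iter 1: z = -0.1000 + -0.5300i, |z|^2 = 0.2909
Iter 2: z = -0.3709 + -0.4240i, |z|^2 = 0.3173
Iter 3: z = -0.1422 + -0.2155i, |z|^2 = 0.0667
Iter 4: z = -0.1262 + -0.4687i, |z|^2 = 0.2356
Iter 5: z = -0.3038 + -0.4117i, |z|^2 = 0.2618
Iter 6: z = -0.1772 + -0.2799i, |z|^2 = 0.1097
Iter 7: z = -0.1469 + -0.4308i, |z|^2 = 0.2072
Iter 8: z = -0.2640 + -0.4034i, |z|^2 = 0.2324
Iter 9: z = -0.1930 + -0.3170i, |z|^2 = 0.1378
Iter 10: z = -0.1632 + -0.4076i, |z|^2 = 0.1928

Answer: 11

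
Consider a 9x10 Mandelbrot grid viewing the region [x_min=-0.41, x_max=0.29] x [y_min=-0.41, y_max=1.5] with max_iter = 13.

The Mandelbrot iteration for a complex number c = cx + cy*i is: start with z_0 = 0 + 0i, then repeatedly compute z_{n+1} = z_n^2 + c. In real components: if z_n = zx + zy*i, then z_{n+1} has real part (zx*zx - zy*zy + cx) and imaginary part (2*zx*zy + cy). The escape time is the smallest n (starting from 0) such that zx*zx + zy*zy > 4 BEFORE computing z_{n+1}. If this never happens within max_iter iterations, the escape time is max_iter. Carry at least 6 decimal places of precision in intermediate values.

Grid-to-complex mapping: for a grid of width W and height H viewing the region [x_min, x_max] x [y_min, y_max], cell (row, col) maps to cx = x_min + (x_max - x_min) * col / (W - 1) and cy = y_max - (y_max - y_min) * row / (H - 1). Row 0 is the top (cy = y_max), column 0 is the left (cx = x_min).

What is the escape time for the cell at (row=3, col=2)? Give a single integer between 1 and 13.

Answer: 13

Derivation:
z_0 = 0 + 0i, c = -0.2350 + 0.8633i
Iter 1: z = -0.2350 + 0.8633i, |z|^2 = 0.8006
Iter 2: z = -0.9251 + 0.4576i, |z|^2 = 1.0652
Iter 3: z = 0.4115 + 0.0167i, |z|^2 = 0.1696
Iter 4: z = -0.0660 + 0.8771i, |z|^2 = 0.7737
Iter 5: z = -0.9999 + 0.7476i, |z|^2 = 1.5588
Iter 6: z = 0.2060 + -0.6318i, |z|^2 = 0.4416
Iter 7: z = -0.5918 + 0.6031i, |z|^2 = 0.7139
Iter 8: z = -0.2485 + 0.1496i, |z|^2 = 0.0841
Iter 9: z = -0.1956 + 0.7890i, |z|^2 = 0.6608
Iter 10: z = -0.8193 + 0.5546i, |z|^2 = 0.9788
Iter 11: z = 0.1286 + -0.0454i, |z|^2 = 0.0186
Iter 12: z = -0.2205 + 0.8517i, |z|^2 = 0.7739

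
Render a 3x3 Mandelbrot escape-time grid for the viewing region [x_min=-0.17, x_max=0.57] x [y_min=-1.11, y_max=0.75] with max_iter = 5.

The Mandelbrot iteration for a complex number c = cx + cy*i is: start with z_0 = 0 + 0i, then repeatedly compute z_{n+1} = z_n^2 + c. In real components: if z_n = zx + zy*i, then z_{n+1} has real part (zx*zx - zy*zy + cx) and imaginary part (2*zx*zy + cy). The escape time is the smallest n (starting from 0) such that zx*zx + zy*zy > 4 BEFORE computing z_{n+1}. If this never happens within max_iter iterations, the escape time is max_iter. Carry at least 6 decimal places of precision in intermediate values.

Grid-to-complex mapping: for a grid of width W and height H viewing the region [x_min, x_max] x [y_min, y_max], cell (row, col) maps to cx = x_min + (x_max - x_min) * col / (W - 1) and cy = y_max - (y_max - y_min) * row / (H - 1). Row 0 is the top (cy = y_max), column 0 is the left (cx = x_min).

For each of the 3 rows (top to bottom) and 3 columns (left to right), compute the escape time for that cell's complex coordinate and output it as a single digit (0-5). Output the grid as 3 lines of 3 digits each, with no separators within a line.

(row=0, col=0): c = -0.1700 + 0.7500i → escape time 5
(row=0, col=1): c = 0.2000 + 0.7500i → escape time 5
(row=0, col=2): c = 0.5700 + 0.7500i → escape time 3
(row=1, col=0): c = -0.1700 + -0.1800i → escape time 5
(row=1, col=1): c = 0.2000 + -0.1800i → escape time 5
(row=1, col=2): c = 0.5700 + -0.1800i → escape time 4
(row=2, col=0): c = -0.1700 + -1.1100i → escape time 5
(row=2, col=1): c = 0.2000 + -1.1100i → escape time 3
(row=2, col=2): c = 0.5700 + -1.1100i → escape time 2

Answer: 553
554
532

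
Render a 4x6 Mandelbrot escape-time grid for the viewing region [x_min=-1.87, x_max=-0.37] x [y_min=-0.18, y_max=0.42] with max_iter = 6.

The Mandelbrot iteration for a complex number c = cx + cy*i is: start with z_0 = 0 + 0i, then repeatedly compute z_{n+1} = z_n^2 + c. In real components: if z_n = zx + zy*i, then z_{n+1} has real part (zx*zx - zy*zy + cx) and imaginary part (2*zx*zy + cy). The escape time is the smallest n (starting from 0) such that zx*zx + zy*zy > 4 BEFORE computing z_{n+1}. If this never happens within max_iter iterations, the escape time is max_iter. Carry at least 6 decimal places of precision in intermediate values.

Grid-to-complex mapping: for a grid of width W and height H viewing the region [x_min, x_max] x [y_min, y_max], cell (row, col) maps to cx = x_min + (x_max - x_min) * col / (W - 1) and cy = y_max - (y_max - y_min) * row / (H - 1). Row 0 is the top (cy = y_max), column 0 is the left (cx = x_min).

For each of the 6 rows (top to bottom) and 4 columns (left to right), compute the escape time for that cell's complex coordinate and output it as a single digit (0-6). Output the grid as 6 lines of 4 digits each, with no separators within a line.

Answer: 3566
3666
4666
5666
5666
4666

Derivation:
(row=0, col=0): c = -1.8700 + 0.4200i → escape time 3
(row=0, col=1): c = -1.3700 + 0.4200i → escape time 5
(row=0, col=2): c = -0.8700 + 0.4200i → escape time 6
(row=0, col=3): c = -0.3700 + 0.4200i → escape time 6
(row=1, col=0): c = -1.8700 + 0.3000i → escape time 3
(row=1, col=1): c = -1.3700 + 0.3000i → escape time 6
(row=1, col=2): c = -0.8700 + 0.3000i → escape time 6
(row=1, col=3): c = -0.3700 + 0.3000i → escape time 6
(row=2, col=0): c = -1.8700 + 0.1800i → escape time 4
(row=2, col=1): c = -1.3700 + 0.1800i → escape time 6
(row=2, col=2): c = -0.8700 + 0.1800i → escape time 6
(row=2, col=3): c = -0.3700 + 0.1800i → escape time 6
(row=3, col=0): c = -1.8700 + 0.0600i → escape time 5
(row=3, col=1): c = -1.3700 + 0.0600i → escape time 6
(row=3, col=2): c = -0.8700 + 0.0600i → escape time 6
(row=3, col=3): c = -0.3700 + 0.0600i → escape time 6
(row=4, col=0): c = -1.8700 + -0.0600i → escape time 5
(row=4, col=1): c = -1.3700 + -0.0600i → escape time 6
(row=4, col=2): c = -0.8700 + -0.0600i → escape time 6
(row=4, col=3): c = -0.3700 + -0.0600i → escape time 6
(row=5, col=0): c = -1.8700 + -0.1800i → escape time 4
(row=5, col=1): c = -1.3700 + -0.1800i → escape time 6
(row=5, col=2): c = -0.8700 + -0.1800i → escape time 6
(row=5, col=3): c = -0.3700 + -0.1800i → escape time 6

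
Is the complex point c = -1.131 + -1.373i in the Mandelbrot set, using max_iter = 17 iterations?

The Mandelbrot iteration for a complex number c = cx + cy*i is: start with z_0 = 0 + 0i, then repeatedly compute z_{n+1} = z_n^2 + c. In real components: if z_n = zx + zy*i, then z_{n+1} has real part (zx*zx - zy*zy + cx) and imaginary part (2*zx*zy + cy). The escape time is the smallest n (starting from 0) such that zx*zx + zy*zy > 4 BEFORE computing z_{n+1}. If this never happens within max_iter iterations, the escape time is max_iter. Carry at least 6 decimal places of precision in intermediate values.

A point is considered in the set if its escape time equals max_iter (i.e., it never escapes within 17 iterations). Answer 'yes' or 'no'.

Answer: no

Derivation:
z_0 = 0 + 0i, c = -1.1310 + -1.3730i
Iter 1: z = -1.1310 + -1.3730i, |z|^2 = 3.1643
Iter 2: z = -1.7370 + 1.7327i, |z|^2 = 6.0194
Escaped at iteration 2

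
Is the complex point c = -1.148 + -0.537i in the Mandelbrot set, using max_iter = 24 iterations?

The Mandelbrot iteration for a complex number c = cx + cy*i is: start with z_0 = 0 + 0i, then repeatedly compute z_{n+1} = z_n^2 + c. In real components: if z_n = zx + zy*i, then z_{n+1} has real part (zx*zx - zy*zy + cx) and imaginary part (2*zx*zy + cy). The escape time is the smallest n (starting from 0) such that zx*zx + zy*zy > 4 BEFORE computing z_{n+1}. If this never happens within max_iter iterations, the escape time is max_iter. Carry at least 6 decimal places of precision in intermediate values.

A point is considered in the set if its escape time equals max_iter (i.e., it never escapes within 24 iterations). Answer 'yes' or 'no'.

z_0 = 0 + 0i, c = -1.1480 + -0.5370i
Iter 1: z = -1.1480 + -0.5370i, |z|^2 = 1.6063
Iter 2: z = -0.1185 + 0.6960i, |z|^2 = 0.4984
Iter 3: z = -1.6183 + -0.7019i, |z|^2 = 3.1116
Iter 4: z = 0.9783 + 1.7348i, |z|^2 = 3.9665
Iter 5: z = -3.2004 + 2.8572i, |z|^2 = 18.4059
Escaped at iteration 5

Answer: no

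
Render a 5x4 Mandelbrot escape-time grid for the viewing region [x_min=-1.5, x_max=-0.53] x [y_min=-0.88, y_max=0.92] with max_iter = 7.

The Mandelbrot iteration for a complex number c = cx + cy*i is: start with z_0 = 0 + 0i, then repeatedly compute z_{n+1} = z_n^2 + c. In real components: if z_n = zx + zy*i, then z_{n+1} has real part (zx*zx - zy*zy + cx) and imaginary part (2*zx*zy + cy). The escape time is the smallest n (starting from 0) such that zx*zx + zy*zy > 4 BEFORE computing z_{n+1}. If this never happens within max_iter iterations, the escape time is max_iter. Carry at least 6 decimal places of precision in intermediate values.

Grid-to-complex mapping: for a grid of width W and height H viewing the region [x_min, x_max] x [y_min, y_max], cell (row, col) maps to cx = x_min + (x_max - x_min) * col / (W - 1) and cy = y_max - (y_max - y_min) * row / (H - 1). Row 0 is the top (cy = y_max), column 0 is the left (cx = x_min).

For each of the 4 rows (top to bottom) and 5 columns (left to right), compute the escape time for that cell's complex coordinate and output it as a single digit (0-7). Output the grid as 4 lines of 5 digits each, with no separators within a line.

(row=0, col=0): c = -1.5000 + 0.9200i → escape time 3
(row=0, col=1): c = -1.2575 + 0.9200i → escape time 3
(row=0, col=2): c = -1.0150 + 0.9200i → escape time 3
(row=0, col=3): c = -0.7725 + 0.9200i → escape time 4
(row=0, col=4): c = -0.5300 + 0.9200i → escape time 4
(row=1, col=0): c = -1.5000 + 0.3200i → escape time 5
(row=1, col=1): c = -1.2575 + 0.3200i → escape time 7
(row=1, col=2): c = -1.0150 + 0.3200i → escape time 7
(row=1, col=3): c = -0.7725 + 0.3200i → escape time 7
(row=1, col=4): c = -0.5300 + 0.3200i → escape time 7
(row=2, col=0): c = -1.5000 + -0.2800i → escape time 5
(row=2, col=1): c = -1.2575 + -0.2800i → escape time 7
(row=2, col=2): c = -1.0150 + -0.2800i → escape time 7
(row=2, col=3): c = -0.7725 + -0.2800i → escape time 7
(row=2, col=4): c = -0.5300 + -0.2800i → escape time 7
(row=3, col=0): c = -1.5000 + -0.8800i → escape time 3
(row=3, col=1): c = -1.2575 + -0.8800i → escape time 3
(row=3, col=2): c = -1.0150 + -0.8800i → escape time 3
(row=3, col=3): c = -0.7725 + -0.8800i → escape time 4
(row=3, col=4): c = -0.5300 + -0.8800i → escape time 4

Answer: 33344
57777
57777
33344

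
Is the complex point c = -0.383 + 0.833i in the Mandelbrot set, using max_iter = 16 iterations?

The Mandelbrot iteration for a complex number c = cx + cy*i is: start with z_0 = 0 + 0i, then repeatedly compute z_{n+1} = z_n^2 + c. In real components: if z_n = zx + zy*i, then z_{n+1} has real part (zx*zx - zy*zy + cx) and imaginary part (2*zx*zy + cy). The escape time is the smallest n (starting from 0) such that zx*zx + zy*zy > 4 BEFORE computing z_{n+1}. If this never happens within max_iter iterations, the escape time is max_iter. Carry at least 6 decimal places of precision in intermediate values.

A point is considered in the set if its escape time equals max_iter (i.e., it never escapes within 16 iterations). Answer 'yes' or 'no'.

Answer: no

Derivation:
z_0 = 0 + 0i, c = -0.3830 + 0.8330i
Iter 1: z = -0.3830 + 0.8330i, |z|^2 = 0.8406
Iter 2: z = -0.9302 + 0.1949i, |z|^2 = 0.9033
Iter 3: z = 0.4443 + 0.4704i, |z|^2 = 0.4186
Iter 4: z = -0.4069 + 1.2509i, |z|^2 = 1.7304
Iter 5: z = -1.7823 + -0.1849i, |z|^2 = 3.2109
Iter 6: z = 2.7595 + 1.4922i, |z|^2 = 9.8415
Escaped at iteration 6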